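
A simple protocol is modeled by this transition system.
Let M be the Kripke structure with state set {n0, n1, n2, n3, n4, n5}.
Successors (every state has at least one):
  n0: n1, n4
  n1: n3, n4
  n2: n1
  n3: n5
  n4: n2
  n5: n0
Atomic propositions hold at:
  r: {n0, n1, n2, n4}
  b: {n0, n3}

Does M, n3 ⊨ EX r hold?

Sat(EX r) = {s : some successor in {n0, n1, n2, n4}} = {n0, n1, n2, n4, n5}
n3 ∉ Sat(EX r) = {n0, n1, n2, n4, n5}, so the formula does not hold at n3.

No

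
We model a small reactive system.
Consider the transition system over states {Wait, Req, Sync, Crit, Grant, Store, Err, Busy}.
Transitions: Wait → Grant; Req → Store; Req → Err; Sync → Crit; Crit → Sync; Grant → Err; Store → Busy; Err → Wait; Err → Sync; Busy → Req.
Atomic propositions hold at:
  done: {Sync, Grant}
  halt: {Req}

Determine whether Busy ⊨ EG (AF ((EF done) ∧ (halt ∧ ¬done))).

Yes

EF done: least fixpoint, start Z0 = {Sync, Grant}, add states with some successor in Z. Z1 = {Wait, Sync, Crit, Grant, Err}; Z2 = {Wait, Req, Sync, Crit, Grant, Err}; Z3 = {Wait, Req, Sync, Crit, Grant, Err, Busy}; Z4 = {Wait, Req, Sync, Crit, Grant, Store, Err, Busy}; fixed.
Sat(EF done) = {Wait, Req, Sync, Crit, Grant, Store, Err, Busy}
Sat(¬done) = {Wait, Req, Crit, Store, Err, Busy}
Sat(halt ∧ ¬done) = {Req}
Sat((EF done) ∧ (halt ∧ ¬done)) = {Req}
AF ((EF done) ∧ (halt ∧ ¬done)): least fixpoint, start Z0 = {Req}, add states with every successor in Z. Z1 = {Req, Busy}; Z2 = {Req, Store, Busy}; fixed.
Sat(AF ((EF done) ∧ (halt ∧ ¬done))) = {Req, Store, Busy}
EG (AF ((EF done) ∧ (halt ∧ ¬done))): greatest fixpoint, start Z0 = {Req, Store, Busy}, keep only states in Sat with some successor in Z. Already a fixed point.
Sat(EG (AF ((EF done) ∧ (halt ∧ ¬done)))) = {Req, Store, Busy}
Busy ∈ Sat(EG (AF ((EF done) ∧ (halt ∧ ¬done)))) = {Req, Store, Busy}, so the formula holds at Busy.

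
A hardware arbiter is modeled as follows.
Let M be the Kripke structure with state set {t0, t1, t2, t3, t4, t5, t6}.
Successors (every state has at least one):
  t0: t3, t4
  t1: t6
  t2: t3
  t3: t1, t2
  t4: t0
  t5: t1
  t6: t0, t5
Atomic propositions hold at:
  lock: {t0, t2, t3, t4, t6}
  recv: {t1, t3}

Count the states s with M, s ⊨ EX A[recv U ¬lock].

3

Sat(¬lock) = {t1, t5}
A[recv U ¬lock]: least fixpoint, start Z0 = Sat(¬lock) = {t1, t5}, add states in Sat(recv) with every successor in Z. Already a fixed point.
Sat(A[recv U ¬lock]) = {t1, t5}
Sat(EX A[recv U ¬lock]) = {s : some successor in {t1, t5}} = {t3, t5, t6}
|Sat(EX A[recv U ¬lock])| = |{t3, t5, t6}| = 3.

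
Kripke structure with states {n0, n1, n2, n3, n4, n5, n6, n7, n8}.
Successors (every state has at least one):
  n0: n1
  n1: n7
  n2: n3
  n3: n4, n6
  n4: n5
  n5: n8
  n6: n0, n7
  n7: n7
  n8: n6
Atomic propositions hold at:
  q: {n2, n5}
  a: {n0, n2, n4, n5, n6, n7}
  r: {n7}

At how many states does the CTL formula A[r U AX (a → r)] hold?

5

Sat(a → r) = {n1, n3, n7, n8}
Sat(AX (a → r)) = {s : every successor in {n1, n3, n7, n8}} = {n0, n1, n2, n5, n7}
A[r U AX (a → r)]: least fixpoint, start Z0 = Sat(AX (a → r)) = {n0, n1, n2, n5, n7}, add states in Sat(r) with every successor in Z. Already a fixed point.
Sat(A[r U AX (a → r)]) = {n0, n1, n2, n5, n7}
|Sat(A[r U AX (a → r)])| = |{n0, n1, n2, n5, n7}| = 5.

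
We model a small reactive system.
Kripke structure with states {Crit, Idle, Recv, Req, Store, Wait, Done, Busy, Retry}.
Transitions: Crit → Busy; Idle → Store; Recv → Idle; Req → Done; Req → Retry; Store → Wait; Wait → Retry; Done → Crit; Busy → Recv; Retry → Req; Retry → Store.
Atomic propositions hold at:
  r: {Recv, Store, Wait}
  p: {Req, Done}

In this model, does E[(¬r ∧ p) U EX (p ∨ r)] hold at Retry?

Yes

Sat(¬r) = {Crit, Idle, Req, Done, Busy, Retry}
Sat(¬r ∧ p) = {Req, Done}
Sat(p ∨ r) = {Recv, Req, Store, Wait, Done}
Sat(EX (p ∨ r)) = {s : some successor in {Recv, Req, Store, Wait, Done}} = {Idle, Req, Store, Busy, Retry}
E[(¬r ∧ p) U EX (p ∨ r)]: least fixpoint, start Z0 = Sat(EX (p ∨ r)) = {Idle, Req, Store, Busy, Retry}, add states in Sat(¬r ∧ p) with some successor in Z. Already a fixed point.
Sat(E[(¬r ∧ p) U EX (p ∨ r)]) = {Idle, Req, Store, Busy, Retry}
Retry ∈ Sat(E[(¬r ∧ p) U EX (p ∨ r)]) = {Idle, Req, Store, Busy, Retry}, so the formula holds at Retry.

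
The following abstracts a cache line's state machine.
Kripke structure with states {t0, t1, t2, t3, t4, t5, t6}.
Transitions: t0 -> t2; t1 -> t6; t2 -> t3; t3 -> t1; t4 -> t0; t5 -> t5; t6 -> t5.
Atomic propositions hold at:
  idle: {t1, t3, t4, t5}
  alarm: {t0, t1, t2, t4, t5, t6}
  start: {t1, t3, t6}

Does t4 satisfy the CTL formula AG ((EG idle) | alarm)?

EG idle: greatest fixpoint, start Z0 = {t1, t3, t4, t5}, keep only states in Sat with some successor in Z. Z1 = {t3, t5}; Z2 = {t5}; fixed.
Sat(EG idle) = {t5}
Sat((EG idle) | alarm) = {t0, t1, t2, t4, t5, t6}
AG ((EG idle) | alarm): greatest fixpoint, start Z0 = {t0, t1, t2, t4, t5, t6}, keep only states in Sat with every successor in Z. Z1 = {t0, t1, t4, t5, t6}; Z2 = {t1, t4, t5, t6}; Z3 = {t1, t5, t6}; fixed.
Sat(AG ((EG idle) | alarm)) = {t1, t5, t6}
t4 ∉ Sat(AG ((EG idle) | alarm)) = {t1, t5, t6}, so the formula does not hold at t4.

No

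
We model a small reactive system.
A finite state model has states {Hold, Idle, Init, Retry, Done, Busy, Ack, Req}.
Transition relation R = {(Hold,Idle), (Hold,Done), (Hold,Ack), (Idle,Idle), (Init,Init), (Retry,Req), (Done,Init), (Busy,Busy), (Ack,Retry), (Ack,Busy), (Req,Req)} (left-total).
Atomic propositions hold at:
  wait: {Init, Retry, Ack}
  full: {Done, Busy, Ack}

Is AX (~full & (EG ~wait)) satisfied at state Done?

No

Sat(~full) = {Hold, Idle, Init, Retry, Req}
Sat(~wait) = {Hold, Idle, Done, Busy, Req}
EG ~wait: greatest fixpoint, start Z0 = {Hold, Idle, Done, Busy, Req}, keep only states in Sat with some successor in Z. Z1 = {Hold, Idle, Busy, Req}; fixed.
Sat(EG ~wait) = {Hold, Idle, Busy, Req}
Sat(~full & (EG ~wait)) = {Hold, Idle, Req}
Sat(AX (~full & (EG ~wait))) = {s : every successor in {Hold, Idle, Req}} = {Idle, Retry, Req}
Done ∉ Sat(AX (~full & (EG ~wait))) = {Idle, Retry, Req}, so the formula does not hold at Done.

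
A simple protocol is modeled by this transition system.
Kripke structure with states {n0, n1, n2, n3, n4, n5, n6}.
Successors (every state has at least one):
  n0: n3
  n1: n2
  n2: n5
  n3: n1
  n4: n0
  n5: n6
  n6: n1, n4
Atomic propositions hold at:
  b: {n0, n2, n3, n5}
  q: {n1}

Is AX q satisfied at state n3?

Yes

Sat(AX q) = {s : every successor in {n1}} = {n3}
n3 ∈ Sat(AX q) = {n3}, so the formula holds at n3.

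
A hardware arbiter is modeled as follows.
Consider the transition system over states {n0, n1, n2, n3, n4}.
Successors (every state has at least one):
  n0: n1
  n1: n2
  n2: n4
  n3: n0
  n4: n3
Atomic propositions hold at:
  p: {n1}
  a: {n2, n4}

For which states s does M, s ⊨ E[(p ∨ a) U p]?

Sat(p ∨ a) = {n1, n2, n4}
E[(p ∨ a) U p]: least fixpoint, start Z0 = Sat(p) = {n1}, add states in Sat(p ∨ a) with some successor in Z. Already a fixed point.
Sat(E[(p ∨ a) U p]) = {n1}

{n1}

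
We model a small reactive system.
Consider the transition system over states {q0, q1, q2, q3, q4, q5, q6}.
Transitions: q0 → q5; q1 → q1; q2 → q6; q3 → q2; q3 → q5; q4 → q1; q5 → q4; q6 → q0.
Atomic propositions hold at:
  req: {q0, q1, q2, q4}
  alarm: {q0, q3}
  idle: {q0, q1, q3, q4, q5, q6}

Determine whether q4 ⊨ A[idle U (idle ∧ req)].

Yes

Sat(idle ∧ req) = {q0, q1, q4}
A[idle U (idle ∧ req)]: least fixpoint, start Z0 = Sat((idle ∧ req)) = {q0, q1, q4}, add states in Sat(idle) with every successor in Z. Z1 = {q0, q1, q4, q5, q6}; fixed.
Sat(A[idle U (idle ∧ req)]) = {q0, q1, q4, q5, q6}
q4 ∈ Sat(A[idle U (idle ∧ req)]) = {q0, q1, q4, q5, q6}, so the formula holds at q4.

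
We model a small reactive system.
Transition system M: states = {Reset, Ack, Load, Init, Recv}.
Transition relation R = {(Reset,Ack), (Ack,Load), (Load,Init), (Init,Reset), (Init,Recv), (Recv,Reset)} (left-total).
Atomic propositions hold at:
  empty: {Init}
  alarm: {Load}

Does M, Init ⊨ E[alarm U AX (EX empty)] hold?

Sat(EX empty) = {s : some successor in {Init}} = {Load}
Sat(AX (EX empty)) = {s : every successor in {Load}} = {Ack}
E[alarm U AX (EX empty)]: least fixpoint, start Z0 = Sat(AX (EX empty)) = {Ack}, add states in Sat(alarm) with some successor in Z. Already a fixed point.
Sat(E[alarm U AX (EX empty)]) = {Ack}
Init ∉ Sat(E[alarm U AX (EX empty)]) = {Ack}, so the formula does not hold at Init.

No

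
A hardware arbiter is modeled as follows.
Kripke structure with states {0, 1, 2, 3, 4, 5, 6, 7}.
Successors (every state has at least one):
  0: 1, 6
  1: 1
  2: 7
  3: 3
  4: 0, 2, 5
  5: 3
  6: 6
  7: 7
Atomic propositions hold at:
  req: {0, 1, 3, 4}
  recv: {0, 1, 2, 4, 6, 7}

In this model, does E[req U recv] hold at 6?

Yes

E[req U recv]: least fixpoint, start Z0 = Sat(recv) = {0, 1, 2, 4, 6, 7}, add states in Sat(req) with some successor in Z. Already a fixed point.
Sat(E[req U recv]) = {0, 1, 2, 4, 6, 7}
6 ∈ Sat(E[req U recv]) = {0, 1, 2, 4, 6, 7}, so the formula holds at 6.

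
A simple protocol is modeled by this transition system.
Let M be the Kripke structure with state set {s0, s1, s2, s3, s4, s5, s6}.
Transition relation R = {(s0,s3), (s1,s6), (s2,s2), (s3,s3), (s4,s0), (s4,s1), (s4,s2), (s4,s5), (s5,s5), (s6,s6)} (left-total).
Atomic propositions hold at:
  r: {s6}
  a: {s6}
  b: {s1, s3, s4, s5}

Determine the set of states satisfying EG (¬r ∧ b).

{s3, s4, s5}

Sat(¬r) = {s0, s1, s2, s3, s4, s5}
Sat(¬r ∧ b) = {s1, s3, s4, s5}
EG (¬r ∧ b): greatest fixpoint, start Z0 = {s1, s3, s4, s5}, keep only states in Sat with some successor in Z. Z1 = {s3, s4, s5}; fixed.
Sat(EG (¬r ∧ b)) = {s3, s4, s5}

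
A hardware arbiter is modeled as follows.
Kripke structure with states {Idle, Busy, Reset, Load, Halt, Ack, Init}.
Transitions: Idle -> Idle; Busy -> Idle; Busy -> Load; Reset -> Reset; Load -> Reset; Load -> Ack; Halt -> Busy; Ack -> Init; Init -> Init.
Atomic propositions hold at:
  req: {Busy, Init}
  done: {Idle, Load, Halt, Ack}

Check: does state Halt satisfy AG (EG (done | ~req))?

No

Sat(~req) = {Idle, Reset, Load, Halt, Ack}
Sat(done | ~req) = {Idle, Reset, Load, Halt, Ack}
EG (done | ~req): greatest fixpoint, start Z0 = {Idle, Reset, Load, Halt, Ack}, keep only states in Sat with some successor in Z. Z1 = {Idle, Reset, Load}; fixed.
Sat(EG (done | ~req)) = {Idle, Reset, Load}
AG (EG (done | ~req)): greatest fixpoint, start Z0 = {Idle, Reset, Load}, keep only states in Sat with every successor in Z. Z1 = {Idle, Reset}; fixed.
Sat(AG (EG (done | ~req))) = {Idle, Reset}
Halt ∉ Sat(AG (EG (done | ~req))) = {Idle, Reset}, so the formula does not hold at Halt.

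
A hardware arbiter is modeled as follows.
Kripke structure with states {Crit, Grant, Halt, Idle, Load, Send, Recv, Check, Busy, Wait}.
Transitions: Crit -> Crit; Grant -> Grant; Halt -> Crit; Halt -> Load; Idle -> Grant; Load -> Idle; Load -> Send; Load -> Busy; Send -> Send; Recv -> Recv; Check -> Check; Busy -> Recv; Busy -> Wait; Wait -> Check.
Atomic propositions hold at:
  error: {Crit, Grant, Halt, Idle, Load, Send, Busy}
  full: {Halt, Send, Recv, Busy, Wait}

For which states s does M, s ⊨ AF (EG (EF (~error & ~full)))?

Sat(~error) = {Recv, Check, Wait}
Sat(~full) = {Crit, Grant, Idle, Load, Check}
Sat(~error & ~full) = {Check}
EF (~error & ~full): least fixpoint, start Z0 = {Check}, add states with some successor in Z. Z1 = {Check, Wait}; Z2 = {Check, Busy, Wait}; Z3 = {Load, Check, Busy, Wait}; Z4 = {Halt, Load, Check, Busy, Wait}; fixed.
Sat(EF (~error & ~full)) = {Halt, Load, Check, Busy, Wait}
EG (EF (~error & ~full)): greatest fixpoint, start Z0 = {Halt, Load, Check, Busy, Wait}, keep only states in Sat with some successor in Z. Already a fixed point.
Sat(EG (EF (~error & ~full))) = {Halt, Load, Check, Busy, Wait}
AF (EG (EF (~error & ~full))): least fixpoint, start Z0 = {Halt, Load, Check, Busy, Wait}, add states with every successor in Z. Already a fixed point.
Sat(AF (EG (EF (~error & ~full)))) = {Halt, Load, Check, Busy, Wait}

{Halt, Load, Check, Busy, Wait}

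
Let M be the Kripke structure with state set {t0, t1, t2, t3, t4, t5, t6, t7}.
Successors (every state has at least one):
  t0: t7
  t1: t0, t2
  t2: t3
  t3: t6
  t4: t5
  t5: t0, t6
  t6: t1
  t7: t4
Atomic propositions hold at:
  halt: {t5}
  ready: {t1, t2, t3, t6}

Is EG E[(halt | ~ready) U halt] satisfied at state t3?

Sat(~ready) = {t0, t4, t5, t7}
Sat(halt | ~ready) = {t0, t4, t5, t7}
E[(halt | ~ready) U halt]: least fixpoint, start Z0 = Sat(halt) = {t5}, add states in Sat(halt | ~ready) with some successor in Z. Z1 = {t4, t5}; Z2 = {t4, t5, t7}; Z3 = {t0, t4, t5, t7}; fixed.
Sat(E[(halt | ~ready) U halt]) = {t0, t4, t5, t7}
EG E[(halt | ~ready) U halt]: greatest fixpoint, start Z0 = {t0, t4, t5, t7}, keep only states in Sat with some successor in Z. Already a fixed point.
Sat(EG E[(halt | ~ready) U halt]) = {t0, t4, t5, t7}
t3 ∉ Sat(EG E[(halt | ~ready) U halt]) = {t0, t4, t5, t7}, so the formula does not hold at t3.

No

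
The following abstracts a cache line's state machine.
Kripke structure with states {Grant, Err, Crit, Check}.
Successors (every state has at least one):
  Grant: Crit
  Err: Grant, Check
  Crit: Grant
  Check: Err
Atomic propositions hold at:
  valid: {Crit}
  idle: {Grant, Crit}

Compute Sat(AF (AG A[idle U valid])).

A[idle U valid]: least fixpoint, start Z0 = Sat(valid) = {Crit}, add states in Sat(idle) with every successor in Z. Z1 = {Grant, Crit}; fixed.
Sat(A[idle U valid]) = {Grant, Crit}
AG A[idle U valid]: greatest fixpoint, start Z0 = {Grant, Crit}, keep only states in Sat with every successor in Z. Already a fixed point.
Sat(AG A[idle U valid]) = {Grant, Crit}
AF (AG A[idle U valid]): least fixpoint, start Z0 = {Grant, Crit}, add states with every successor in Z. Already a fixed point.
Sat(AF (AG A[idle U valid])) = {Grant, Crit}

{Grant, Crit}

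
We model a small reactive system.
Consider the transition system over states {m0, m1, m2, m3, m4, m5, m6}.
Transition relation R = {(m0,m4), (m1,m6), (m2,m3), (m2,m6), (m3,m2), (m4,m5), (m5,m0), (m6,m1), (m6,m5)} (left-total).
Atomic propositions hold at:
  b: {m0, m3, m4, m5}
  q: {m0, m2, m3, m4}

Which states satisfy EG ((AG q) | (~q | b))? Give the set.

{m0, m1, m4, m5, m6}

AG q: greatest fixpoint, start Z0 = {m0, m2, m3, m4}, keep only states in Sat with every successor in Z. Z1 = {m0, m3}; Z2 = ∅; fixed.
Sat(AG q) = ∅
Sat(~q) = {m1, m5, m6}
Sat(~q | b) = {m0, m1, m3, m4, m5, m6}
Sat((AG q) | (~q | b)) = {m0, m1, m3, m4, m5, m6}
EG ((AG q) | (~q | b)): greatest fixpoint, start Z0 = {m0, m1, m3, m4, m5, m6}, keep only states in Sat with some successor in Z. Z1 = {m0, m1, m4, m5, m6}; fixed.
Sat(EG ((AG q) | (~q | b))) = {m0, m1, m4, m5, m6}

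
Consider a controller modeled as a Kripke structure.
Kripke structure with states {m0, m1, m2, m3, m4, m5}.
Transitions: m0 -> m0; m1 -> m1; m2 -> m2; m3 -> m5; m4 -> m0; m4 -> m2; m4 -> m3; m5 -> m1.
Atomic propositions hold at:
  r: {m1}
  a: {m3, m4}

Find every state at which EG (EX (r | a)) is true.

Sat(r | a) = {m1, m3, m4}
Sat(EX (r | a)) = {s : some successor in {m1, m3, m4}} = {m1, m4, m5}
EG (EX (r | a)): greatest fixpoint, start Z0 = {m1, m4, m5}, keep only states in Sat with some successor in Z. Z1 = {m1, m5}; fixed.
Sat(EG (EX (r | a))) = {m1, m5}

{m1, m5}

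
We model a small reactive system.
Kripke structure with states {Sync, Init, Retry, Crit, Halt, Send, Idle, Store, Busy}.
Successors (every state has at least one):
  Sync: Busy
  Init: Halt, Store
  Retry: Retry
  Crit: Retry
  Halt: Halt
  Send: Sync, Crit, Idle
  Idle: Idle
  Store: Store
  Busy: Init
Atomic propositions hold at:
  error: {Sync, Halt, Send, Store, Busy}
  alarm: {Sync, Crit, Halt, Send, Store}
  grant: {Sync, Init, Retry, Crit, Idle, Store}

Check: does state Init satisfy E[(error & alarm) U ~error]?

Yes

Sat(error & alarm) = {Sync, Halt, Send, Store}
Sat(~error) = {Init, Retry, Crit, Idle}
E[(error & alarm) U ~error]: least fixpoint, start Z0 = Sat(~error) = {Init, Retry, Crit, Idle}, add states in Sat(error & alarm) with some successor in Z. Z1 = {Init, Retry, Crit, Send, Idle}; fixed.
Sat(E[(error & alarm) U ~error]) = {Init, Retry, Crit, Send, Idle}
Init ∈ Sat(E[(error & alarm) U ~error]) = {Init, Retry, Crit, Send, Idle}, so the formula holds at Init.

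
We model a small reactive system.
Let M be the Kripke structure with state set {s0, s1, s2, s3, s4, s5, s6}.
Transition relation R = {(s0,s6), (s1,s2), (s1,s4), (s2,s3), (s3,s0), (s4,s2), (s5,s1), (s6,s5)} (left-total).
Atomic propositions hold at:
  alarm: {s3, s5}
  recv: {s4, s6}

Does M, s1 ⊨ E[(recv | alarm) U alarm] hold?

No

Sat(recv | alarm) = {s3, s4, s5, s6}
E[(recv | alarm) U alarm]: least fixpoint, start Z0 = Sat(alarm) = {s3, s5}, add states in Sat(recv | alarm) with some successor in Z. Z1 = {s3, s5, s6}; fixed.
Sat(E[(recv | alarm) U alarm]) = {s3, s5, s6}
s1 ∉ Sat(E[(recv | alarm) U alarm]) = {s3, s5, s6}, so the formula does not hold at s1.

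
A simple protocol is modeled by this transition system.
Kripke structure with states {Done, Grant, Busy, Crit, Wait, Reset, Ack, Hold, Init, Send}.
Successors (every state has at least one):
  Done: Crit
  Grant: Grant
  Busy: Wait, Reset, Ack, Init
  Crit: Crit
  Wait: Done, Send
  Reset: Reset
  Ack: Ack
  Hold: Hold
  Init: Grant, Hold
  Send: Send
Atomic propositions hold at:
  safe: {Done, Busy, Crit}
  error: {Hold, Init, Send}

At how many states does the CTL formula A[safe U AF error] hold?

3

AF error: least fixpoint, start Z0 = {Hold, Init, Send}, add states with every successor in Z. Already a fixed point.
Sat(AF error) = {Hold, Init, Send}
A[safe U AF error]: least fixpoint, start Z0 = Sat(AF error) = {Hold, Init, Send}, add states in Sat(safe) with every successor in Z. Already a fixed point.
Sat(A[safe U AF error]) = {Hold, Init, Send}
|Sat(A[safe U AF error])| = |{Hold, Init, Send}| = 3.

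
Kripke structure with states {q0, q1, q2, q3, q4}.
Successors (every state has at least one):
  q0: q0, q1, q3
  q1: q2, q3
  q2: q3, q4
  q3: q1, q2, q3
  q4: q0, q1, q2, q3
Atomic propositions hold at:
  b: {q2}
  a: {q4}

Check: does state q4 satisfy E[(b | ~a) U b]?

No

Sat(~a) = {q0, q1, q2, q3}
Sat(b | ~a) = {q0, q1, q2, q3}
E[(b | ~a) U b]: least fixpoint, start Z0 = Sat(b) = {q2}, add states in Sat(b | ~a) with some successor in Z. Z1 = {q1, q2, q3}; Z2 = {q0, q1, q2, q3}; fixed.
Sat(E[(b | ~a) U b]) = {q0, q1, q2, q3}
q4 ∉ Sat(E[(b | ~a) U b]) = {q0, q1, q2, q3}, so the formula does not hold at q4.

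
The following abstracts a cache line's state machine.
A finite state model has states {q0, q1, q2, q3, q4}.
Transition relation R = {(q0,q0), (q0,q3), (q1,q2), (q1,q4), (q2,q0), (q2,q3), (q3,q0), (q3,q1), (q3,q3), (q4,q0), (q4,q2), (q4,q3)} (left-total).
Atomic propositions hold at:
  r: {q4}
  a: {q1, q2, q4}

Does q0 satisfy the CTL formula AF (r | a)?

No

Sat(r | a) = {q1, q2, q4}
AF (r | a): least fixpoint, start Z0 = {q1, q2, q4}, add states with every successor in Z. Already a fixed point.
Sat(AF (r | a)) = {q1, q2, q4}
q0 ∉ Sat(AF (r | a)) = {q1, q2, q4}, so the formula does not hold at q0.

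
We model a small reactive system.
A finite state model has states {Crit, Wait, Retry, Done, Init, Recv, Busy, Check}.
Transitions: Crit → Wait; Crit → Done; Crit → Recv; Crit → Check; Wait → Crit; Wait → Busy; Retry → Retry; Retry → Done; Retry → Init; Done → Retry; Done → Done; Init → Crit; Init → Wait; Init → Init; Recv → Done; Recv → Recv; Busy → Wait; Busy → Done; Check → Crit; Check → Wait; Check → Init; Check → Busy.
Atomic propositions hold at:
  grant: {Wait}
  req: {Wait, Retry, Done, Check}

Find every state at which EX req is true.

{Crit, Retry, Done, Init, Recv, Busy, Check}

Sat(EX req) = {s : some successor in {Wait, Retry, Done, Check}} = {Crit, Retry, Done, Init, Recv, Busy, Check}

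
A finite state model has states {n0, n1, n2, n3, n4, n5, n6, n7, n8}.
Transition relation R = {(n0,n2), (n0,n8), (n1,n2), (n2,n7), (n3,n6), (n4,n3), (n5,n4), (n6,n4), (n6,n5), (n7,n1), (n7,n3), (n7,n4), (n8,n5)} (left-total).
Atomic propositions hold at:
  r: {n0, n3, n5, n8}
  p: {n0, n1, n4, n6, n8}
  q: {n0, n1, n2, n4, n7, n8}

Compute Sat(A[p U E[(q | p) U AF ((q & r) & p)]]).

{n0, n8}

Sat(q | p) = {n0, n1, n2, n4, n6, n7, n8}
Sat(q & r) = {n0, n8}
Sat((q & r) & p) = {n0, n8}
AF ((q & r) & p): least fixpoint, start Z0 = {n0, n8}, add states with every successor in Z. Already a fixed point.
Sat(AF ((q & r) & p)) = {n0, n8}
E[(q | p) U AF ((q & r) & p)]: least fixpoint, start Z0 = Sat(AF ((q & r) & p)) = {n0, n8}, add states in Sat(q | p) with some successor in Z. Already a fixed point.
Sat(E[(q | p) U AF ((q & r) & p)]) = {n0, n8}
A[p U E[(q | p) U AF ((q & r) & p)]]: least fixpoint, start Z0 = Sat(E[(q | p) U AF ((q & r) & p)]) = {n0, n8}, add states in Sat(p) with every successor in Z. Already a fixed point.
Sat(A[p U E[(q | p) U AF ((q & r) & p)]]) = {n0, n8}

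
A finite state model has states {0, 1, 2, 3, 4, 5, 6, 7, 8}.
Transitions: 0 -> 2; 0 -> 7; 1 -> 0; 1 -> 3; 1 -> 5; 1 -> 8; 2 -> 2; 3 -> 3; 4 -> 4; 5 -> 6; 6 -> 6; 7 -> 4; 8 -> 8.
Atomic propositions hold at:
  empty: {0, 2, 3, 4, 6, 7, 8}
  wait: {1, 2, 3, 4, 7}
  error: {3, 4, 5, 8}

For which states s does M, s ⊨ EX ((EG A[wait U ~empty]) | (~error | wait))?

Sat(~empty) = {1, 5}
A[wait U ~empty]: least fixpoint, start Z0 = Sat(~empty) = {1, 5}, add states in Sat(wait) with every successor in Z. Already a fixed point.
Sat(A[wait U ~empty]) = {1, 5}
EG A[wait U ~empty]: greatest fixpoint, start Z0 = {1, 5}, keep only states in Sat with some successor in Z. Z1 = {1}; Z2 = ∅; fixed.
Sat(EG A[wait U ~empty]) = ∅
Sat(~error) = {0, 1, 2, 6, 7}
Sat(~error | wait) = {0, 1, 2, 3, 4, 6, 7}
Sat((EG A[wait U ~empty]) | (~error | wait)) = {0, 1, 2, 3, 4, 6, 7}
Sat(EX ((EG A[wait U ~empty]) | (~error | wait))) = {s : some successor in {0, 1, 2, 3, 4, 6, 7}} = {0, 1, 2, 3, 4, 5, 6, 7}

{0, 1, 2, 3, 4, 5, 6, 7}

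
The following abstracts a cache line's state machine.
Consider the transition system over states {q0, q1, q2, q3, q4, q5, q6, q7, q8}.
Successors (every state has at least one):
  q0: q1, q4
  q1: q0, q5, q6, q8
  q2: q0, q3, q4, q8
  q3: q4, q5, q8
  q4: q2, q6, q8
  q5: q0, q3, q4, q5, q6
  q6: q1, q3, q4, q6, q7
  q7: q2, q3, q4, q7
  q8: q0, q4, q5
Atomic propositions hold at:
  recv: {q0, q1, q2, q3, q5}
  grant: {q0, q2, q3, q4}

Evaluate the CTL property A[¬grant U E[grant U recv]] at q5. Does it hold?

Yes

Sat(¬grant) = {q1, q5, q6, q7, q8}
E[grant U recv]: least fixpoint, start Z0 = Sat(recv) = {q0, q1, q2, q3, q5}, add states in Sat(grant) with some successor in Z. Z1 = {q0, q1, q2, q3, q4, q5}; fixed.
Sat(E[grant U recv]) = {q0, q1, q2, q3, q4, q5}
A[¬grant U E[grant U recv]]: least fixpoint, start Z0 = Sat(E[grant U recv]) = {q0, q1, q2, q3, q4, q5}, add states in Sat(¬grant) with every successor in Z. Z1 = {q0, q1, q2, q3, q4, q5, q8}; fixed.
Sat(A[¬grant U E[grant U recv]]) = {q0, q1, q2, q3, q4, q5, q8}
q5 ∈ Sat(A[¬grant U E[grant U recv]]) = {q0, q1, q2, q3, q4, q5, q8}, so the formula holds at q5.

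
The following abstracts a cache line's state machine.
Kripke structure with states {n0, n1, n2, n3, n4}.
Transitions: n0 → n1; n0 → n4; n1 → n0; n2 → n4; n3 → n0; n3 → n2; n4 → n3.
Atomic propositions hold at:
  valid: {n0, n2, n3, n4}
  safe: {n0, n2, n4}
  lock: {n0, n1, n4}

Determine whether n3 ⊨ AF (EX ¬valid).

No

Sat(¬valid) = {n1}
Sat(EX ¬valid) = {s : some successor in {n1}} = {n0}
AF (EX ¬valid): least fixpoint, start Z0 = {n0}, add states with every successor in Z. Z1 = {n0, n1}; fixed.
Sat(AF (EX ¬valid)) = {n0, n1}
n3 ∉ Sat(AF (EX ¬valid)) = {n0, n1}, so the formula does not hold at n3.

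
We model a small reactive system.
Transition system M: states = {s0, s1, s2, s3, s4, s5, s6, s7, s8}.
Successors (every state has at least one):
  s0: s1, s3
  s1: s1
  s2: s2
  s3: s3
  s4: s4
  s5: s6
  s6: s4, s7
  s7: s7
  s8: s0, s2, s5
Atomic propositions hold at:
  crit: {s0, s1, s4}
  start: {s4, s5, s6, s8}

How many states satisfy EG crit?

EG crit: greatest fixpoint, start Z0 = {s0, s1, s4}, keep only states in Sat with some successor in Z. Already a fixed point.
Sat(EG crit) = {s0, s1, s4}
|Sat(EG crit)| = |{s0, s1, s4}| = 3.

3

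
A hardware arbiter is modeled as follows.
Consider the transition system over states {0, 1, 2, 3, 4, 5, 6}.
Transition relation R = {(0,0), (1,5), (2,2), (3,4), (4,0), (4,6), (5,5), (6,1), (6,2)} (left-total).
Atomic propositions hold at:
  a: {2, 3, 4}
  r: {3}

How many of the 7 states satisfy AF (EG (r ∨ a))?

Sat(r ∨ a) = {2, 3, 4}
EG (r ∨ a): greatest fixpoint, start Z0 = {2, 3, 4}, keep only states in Sat with some successor in Z. Z1 = {2, 3}; Z2 = {2}; fixed.
Sat(EG (r ∨ a)) = {2}
AF (EG (r ∨ a)): least fixpoint, start Z0 = {2}, add states with every successor in Z. Already a fixed point.
Sat(AF (EG (r ∨ a))) = {2}
|Sat(AF (EG (r ∨ a)))| = |{2}| = 1.

1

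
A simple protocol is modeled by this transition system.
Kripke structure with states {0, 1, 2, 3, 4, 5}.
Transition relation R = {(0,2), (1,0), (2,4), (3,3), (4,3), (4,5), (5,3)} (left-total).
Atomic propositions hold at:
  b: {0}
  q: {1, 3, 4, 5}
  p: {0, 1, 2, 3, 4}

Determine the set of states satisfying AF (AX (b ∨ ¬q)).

{0, 1}

Sat(¬q) = {0, 2}
Sat(b ∨ ¬q) = {0, 2}
Sat(AX (b ∨ ¬q)) = {s : every successor in {0, 2}} = {0, 1}
AF (AX (b ∨ ¬q)): least fixpoint, start Z0 = {0, 1}, add states with every successor in Z. Already a fixed point.
Sat(AF (AX (b ∨ ¬q))) = {0, 1}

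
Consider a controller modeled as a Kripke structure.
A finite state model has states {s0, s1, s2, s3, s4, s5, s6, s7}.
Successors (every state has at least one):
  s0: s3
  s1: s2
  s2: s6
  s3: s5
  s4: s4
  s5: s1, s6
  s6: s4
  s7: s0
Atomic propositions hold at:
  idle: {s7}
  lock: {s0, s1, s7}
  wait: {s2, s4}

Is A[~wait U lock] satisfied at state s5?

Sat(~wait) = {s0, s1, s3, s5, s6, s7}
A[~wait U lock]: least fixpoint, start Z0 = Sat(lock) = {s0, s1, s7}, add states in Sat(~wait) with every successor in Z. Already a fixed point.
Sat(A[~wait U lock]) = {s0, s1, s7}
s5 ∉ Sat(A[~wait U lock]) = {s0, s1, s7}, so the formula does not hold at s5.

No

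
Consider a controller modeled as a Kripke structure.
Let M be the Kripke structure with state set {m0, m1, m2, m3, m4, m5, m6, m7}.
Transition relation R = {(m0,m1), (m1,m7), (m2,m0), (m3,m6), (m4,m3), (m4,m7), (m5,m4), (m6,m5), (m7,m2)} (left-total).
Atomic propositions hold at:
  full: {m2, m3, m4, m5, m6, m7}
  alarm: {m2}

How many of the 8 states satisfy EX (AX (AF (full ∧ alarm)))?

Sat(full ∧ alarm) = {m2}
AF (full ∧ alarm): least fixpoint, start Z0 = {m2}, add states with every successor in Z. Z1 = {m2, m7}; Z2 = {m1, m2, m7}; Z3 = {m0, m1, m2, m7}; fixed.
Sat(AF (full ∧ alarm)) = {m0, m1, m2, m7}
Sat(AX (AF (full ∧ alarm))) = {s : every successor in {m0, m1, m2, m7}} = {m0, m1, m2, m7}
Sat(EX (AX (AF (full ∧ alarm)))) = {s : some successor in {m0, m1, m2, m7}} = {m0, m1, m2, m4, m7}
|Sat(EX (AX (AF (full ∧ alarm))))| = |{m0, m1, m2, m4, m7}| = 5.

5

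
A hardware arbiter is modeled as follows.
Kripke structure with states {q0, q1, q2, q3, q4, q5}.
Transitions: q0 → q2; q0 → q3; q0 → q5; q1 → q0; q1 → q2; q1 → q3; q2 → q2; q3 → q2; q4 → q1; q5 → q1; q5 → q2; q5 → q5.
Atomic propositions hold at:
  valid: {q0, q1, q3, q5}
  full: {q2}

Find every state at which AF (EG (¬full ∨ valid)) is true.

{q0, q1, q4, q5}

Sat(¬full) = {q0, q1, q3, q4, q5}
Sat(¬full ∨ valid) = {q0, q1, q3, q4, q5}
EG (¬full ∨ valid): greatest fixpoint, start Z0 = {q0, q1, q3, q4, q5}, keep only states in Sat with some successor in Z. Z1 = {q0, q1, q4, q5}; fixed.
Sat(EG (¬full ∨ valid)) = {q0, q1, q4, q5}
AF (EG (¬full ∨ valid)): least fixpoint, start Z0 = {q0, q1, q4, q5}, add states with every successor in Z. Already a fixed point.
Sat(AF (EG (¬full ∨ valid))) = {q0, q1, q4, q5}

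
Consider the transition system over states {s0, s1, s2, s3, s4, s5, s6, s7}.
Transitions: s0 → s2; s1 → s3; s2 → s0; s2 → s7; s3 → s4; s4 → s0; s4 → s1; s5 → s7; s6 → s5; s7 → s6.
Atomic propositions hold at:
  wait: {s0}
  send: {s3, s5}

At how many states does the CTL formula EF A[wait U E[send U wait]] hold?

5

E[send U wait]: least fixpoint, start Z0 = Sat(wait) = {s0}, add states in Sat(send) with some successor in Z. Already a fixed point.
Sat(E[send U wait]) = {s0}
A[wait U E[send U wait]]: least fixpoint, start Z0 = Sat(E[send U wait]) = {s0}, add states in Sat(wait) with every successor in Z. Already a fixed point.
Sat(A[wait U E[send U wait]]) = {s0}
EF A[wait U E[send U wait]]: least fixpoint, start Z0 = {s0}, add states with some successor in Z. Z1 = {s0, s2, s4}; Z2 = {s0, s2, s3, s4}; Z3 = {s0, s1, s2, s3, s4}; fixed.
Sat(EF A[wait U E[send U wait]]) = {s0, s1, s2, s3, s4}
|Sat(EF A[wait U E[send U wait]])| = |{s0, s1, s2, s3, s4}| = 5.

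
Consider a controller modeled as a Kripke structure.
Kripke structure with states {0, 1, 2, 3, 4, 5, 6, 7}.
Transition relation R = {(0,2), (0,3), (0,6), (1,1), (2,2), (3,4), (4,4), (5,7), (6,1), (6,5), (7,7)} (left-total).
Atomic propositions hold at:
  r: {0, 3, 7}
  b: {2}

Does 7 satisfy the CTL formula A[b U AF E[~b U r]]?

Yes

Sat(~b) = {0, 1, 3, 4, 5, 6, 7}
E[~b U r]: least fixpoint, start Z0 = Sat(r) = {0, 3, 7}, add states in Sat(~b) with some successor in Z. Z1 = {0, 3, 5, 7}; Z2 = {0, 3, 5, 6, 7}; fixed.
Sat(E[~b U r]) = {0, 3, 5, 6, 7}
AF E[~b U r]: least fixpoint, start Z0 = {0, 3, 5, 6, 7}, add states with every successor in Z. Already a fixed point.
Sat(AF E[~b U r]) = {0, 3, 5, 6, 7}
A[b U AF E[~b U r]]: least fixpoint, start Z0 = Sat(AF E[~b U r]) = {0, 3, 5, 6, 7}, add states in Sat(b) with every successor in Z. Already a fixed point.
Sat(A[b U AF E[~b U r]]) = {0, 3, 5, 6, 7}
7 ∈ Sat(A[b U AF E[~b U r]]) = {0, 3, 5, 6, 7}, so the formula holds at 7.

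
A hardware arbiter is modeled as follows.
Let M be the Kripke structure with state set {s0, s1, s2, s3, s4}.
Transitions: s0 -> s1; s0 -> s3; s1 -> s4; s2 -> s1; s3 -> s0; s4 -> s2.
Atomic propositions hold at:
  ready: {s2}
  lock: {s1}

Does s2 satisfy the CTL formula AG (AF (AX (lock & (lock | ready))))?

Yes

Sat(lock | ready) = {s1, s2}
Sat(lock & (lock | ready)) = {s1}
Sat(AX (lock & (lock | ready))) = {s : every successor in {s1}} = {s2}
AF (AX (lock & (lock | ready))): least fixpoint, start Z0 = {s2}, add states with every successor in Z. Z1 = {s2, s4}; Z2 = {s1, s2, s4}; fixed.
Sat(AF (AX (lock & (lock | ready)))) = {s1, s2, s4}
AG (AF (AX (lock & (lock | ready)))): greatest fixpoint, start Z0 = {s1, s2, s4}, keep only states in Sat with every successor in Z. Already a fixed point.
Sat(AG (AF (AX (lock & (lock | ready))))) = {s1, s2, s4}
s2 ∈ Sat(AG (AF (AX (lock & (lock | ready))))) = {s1, s2, s4}, so the formula holds at s2.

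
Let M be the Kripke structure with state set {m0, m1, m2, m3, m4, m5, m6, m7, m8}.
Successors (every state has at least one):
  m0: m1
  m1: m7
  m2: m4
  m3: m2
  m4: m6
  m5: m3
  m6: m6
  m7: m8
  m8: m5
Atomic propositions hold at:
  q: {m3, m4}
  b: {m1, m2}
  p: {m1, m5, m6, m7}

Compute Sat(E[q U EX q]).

Sat(EX q) = {s : some successor in {m3, m4}} = {m2, m5}
E[q U EX q]: least fixpoint, start Z0 = Sat(EX q) = {m2, m5}, add states in Sat(q) with some successor in Z. Z1 = {m2, m3, m5}; fixed.
Sat(E[q U EX q]) = {m2, m3, m5}

{m2, m3, m5}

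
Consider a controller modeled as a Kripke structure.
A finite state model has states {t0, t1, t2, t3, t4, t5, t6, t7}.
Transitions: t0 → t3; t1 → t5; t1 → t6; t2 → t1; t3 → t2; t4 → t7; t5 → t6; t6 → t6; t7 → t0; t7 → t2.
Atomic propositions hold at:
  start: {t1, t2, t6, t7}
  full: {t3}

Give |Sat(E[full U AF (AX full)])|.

Sat(AX full) = {s : every successor in {t3}} = {t0}
AF (AX full): least fixpoint, start Z0 = {t0}, add states with every successor in Z. Already a fixed point.
Sat(AF (AX full)) = {t0}
E[full U AF (AX full)]: least fixpoint, start Z0 = Sat(AF (AX full)) = {t0}, add states in Sat(full) with some successor in Z. Already a fixed point.
Sat(E[full U AF (AX full)]) = {t0}
|Sat(E[full U AF (AX full)])| = |{t0}| = 1.

1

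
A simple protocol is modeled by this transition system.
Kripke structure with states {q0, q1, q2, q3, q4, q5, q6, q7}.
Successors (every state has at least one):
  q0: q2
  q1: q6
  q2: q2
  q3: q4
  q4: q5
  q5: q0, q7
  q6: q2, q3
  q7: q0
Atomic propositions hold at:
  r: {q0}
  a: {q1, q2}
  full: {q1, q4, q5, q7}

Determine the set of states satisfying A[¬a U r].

Sat(¬a) = {q0, q3, q4, q5, q6, q7}
A[¬a U r]: least fixpoint, start Z0 = Sat(r) = {q0}, add states in Sat(¬a) with every successor in Z. Z1 = {q0, q7}; Z2 = {q0, q5, q7}; Z3 = {q0, q4, q5, q7}; Z4 = {q0, q3, q4, q5, q7}; fixed.
Sat(A[¬a U r]) = {q0, q3, q4, q5, q7}

{q0, q3, q4, q5, q7}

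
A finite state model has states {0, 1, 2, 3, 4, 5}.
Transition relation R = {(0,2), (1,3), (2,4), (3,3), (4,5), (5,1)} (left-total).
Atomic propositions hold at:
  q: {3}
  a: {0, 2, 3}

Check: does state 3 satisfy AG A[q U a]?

A[q U a]: least fixpoint, start Z0 = Sat(a) = {0, 2, 3}, add states in Sat(q) with every successor in Z. Already a fixed point.
Sat(A[q U a]) = {0, 2, 3}
AG A[q U a]: greatest fixpoint, start Z0 = {0, 2, 3}, keep only states in Sat with every successor in Z. Z1 = {0, 3}; Z2 = {3}; fixed.
Sat(AG A[q U a]) = {3}
3 ∈ Sat(AG A[q U a]) = {3}, so the formula holds at 3.

Yes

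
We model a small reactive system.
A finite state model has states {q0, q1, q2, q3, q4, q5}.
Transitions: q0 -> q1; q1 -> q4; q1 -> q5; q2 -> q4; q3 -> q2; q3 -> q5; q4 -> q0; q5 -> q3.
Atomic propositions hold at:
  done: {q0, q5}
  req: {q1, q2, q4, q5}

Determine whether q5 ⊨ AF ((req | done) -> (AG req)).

Sat(req | done) = {q0, q1, q2, q4, q5}
AG req: greatest fixpoint, start Z0 = {q1, q2, q4, q5}, keep only states in Sat with every successor in Z. Z1 = {q1, q2}; Z2 = ∅; fixed.
Sat(AG req) = ∅
Sat((req | done) -> (AG req)) = {q3}
AF ((req | done) -> (AG req)): least fixpoint, start Z0 = {q3}, add states with every successor in Z. Z1 = {q3, q5}; fixed.
Sat(AF ((req | done) -> (AG req))) = {q3, q5}
q5 ∈ Sat(AF ((req | done) -> (AG req))) = {q3, q5}, so the formula holds at q5.

Yes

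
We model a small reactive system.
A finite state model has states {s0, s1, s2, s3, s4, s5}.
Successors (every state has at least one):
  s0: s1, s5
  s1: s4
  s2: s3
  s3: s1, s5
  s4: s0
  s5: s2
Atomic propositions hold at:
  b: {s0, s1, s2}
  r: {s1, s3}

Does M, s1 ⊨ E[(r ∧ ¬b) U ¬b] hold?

No

Sat(¬b) = {s3, s4, s5}
Sat(r ∧ ¬b) = {s3}
E[(r ∧ ¬b) U ¬b]: least fixpoint, start Z0 = Sat(¬b) = {s3, s4, s5}, add states in Sat(r ∧ ¬b) with some successor in Z. Already a fixed point.
Sat(E[(r ∧ ¬b) U ¬b]) = {s3, s4, s5}
s1 ∉ Sat(E[(r ∧ ¬b) U ¬b]) = {s3, s4, s5}, so the formula does not hold at s1.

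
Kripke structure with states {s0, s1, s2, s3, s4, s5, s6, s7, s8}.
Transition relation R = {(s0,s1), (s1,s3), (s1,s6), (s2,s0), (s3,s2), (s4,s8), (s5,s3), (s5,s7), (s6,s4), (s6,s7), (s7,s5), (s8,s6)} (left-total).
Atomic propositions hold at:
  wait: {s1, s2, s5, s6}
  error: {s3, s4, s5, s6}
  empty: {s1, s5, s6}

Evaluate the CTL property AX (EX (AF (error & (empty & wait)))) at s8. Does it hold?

Yes

Sat(empty & wait) = {s1, s5, s6}
Sat(error & (empty & wait)) = {s5, s6}
AF (error & (empty & wait)): least fixpoint, start Z0 = {s5, s6}, add states with every successor in Z. Z1 = {s5, s6, s7, s8}; Z2 = {s4, s5, s6, s7, s8}; fixed.
Sat(AF (error & (empty & wait))) = {s4, s5, s6, s7, s8}
Sat(EX (AF (error & (empty & wait)))) = {s : some successor in {s4, s5, s6, s7, s8}} = {s1, s4, s5, s6, s7, s8}
Sat(AX (EX (AF (error & (empty & wait))))) = {s : every successor in {s1, s4, s5, s6, s7, s8}} = {s0, s4, s6, s7, s8}
s8 ∈ Sat(AX (EX (AF (error & (empty & wait))))) = {s0, s4, s6, s7, s8}, so the formula holds at s8.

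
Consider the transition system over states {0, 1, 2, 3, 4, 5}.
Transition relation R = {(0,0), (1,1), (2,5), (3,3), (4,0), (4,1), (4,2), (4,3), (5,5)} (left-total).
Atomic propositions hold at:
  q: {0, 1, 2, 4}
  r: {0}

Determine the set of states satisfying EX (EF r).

EF r: least fixpoint, start Z0 = {0}, add states with some successor in Z. Z1 = {0, 4}; fixed.
Sat(EF r) = {0, 4}
Sat(EX (EF r)) = {s : some successor in {0, 4}} = {0, 4}

{0, 4}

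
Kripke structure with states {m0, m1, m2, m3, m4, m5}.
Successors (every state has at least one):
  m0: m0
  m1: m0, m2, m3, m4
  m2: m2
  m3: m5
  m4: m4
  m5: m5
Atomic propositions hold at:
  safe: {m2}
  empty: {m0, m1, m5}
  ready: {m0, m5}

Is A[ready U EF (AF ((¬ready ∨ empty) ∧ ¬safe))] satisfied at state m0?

Yes

Sat(¬ready) = {m1, m2, m3, m4}
Sat(¬ready ∨ empty) = {m0, m1, m2, m3, m4, m5}
Sat(¬safe) = {m0, m1, m3, m4, m5}
Sat((¬ready ∨ empty) ∧ ¬safe) = {m0, m1, m3, m4, m5}
AF ((¬ready ∨ empty) ∧ ¬safe): least fixpoint, start Z0 = {m0, m1, m3, m4, m5}, add states with every successor in Z. Already a fixed point.
Sat(AF ((¬ready ∨ empty) ∧ ¬safe)) = {m0, m1, m3, m4, m5}
EF (AF ((¬ready ∨ empty) ∧ ¬safe)): least fixpoint, start Z0 = {m0, m1, m3, m4, m5}, add states with some successor in Z. Already a fixed point.
Sat(EF (AF ((¬ready ∨ empty) ∧ ¬safe))) = {m0, m1, m3, m4, m5}
A[ready U EF (AF ((¬ready ∨ empty) ∧ ¬safe))]: least fixpoint, start Z0 = Sat(EF (AF ((¬ready ∨ empty) ∧ ¬safe))) = {m0, m1, m3, m4, m5}, add states in Sat(ready) with every successor in Z. Already a fixed point.
Sat(A[ready U EF (AF ((¬ready ∨ empty) ∧ ¬safe))]) = {m0, m1, m3, m4, m5}
m0 ∈ Sat(A[ready U EF (AF ((¬ready ∨ empty) ∧ ¬safe))]) = {m0, m1, m3, m4, m5}, so the formula holds at m0.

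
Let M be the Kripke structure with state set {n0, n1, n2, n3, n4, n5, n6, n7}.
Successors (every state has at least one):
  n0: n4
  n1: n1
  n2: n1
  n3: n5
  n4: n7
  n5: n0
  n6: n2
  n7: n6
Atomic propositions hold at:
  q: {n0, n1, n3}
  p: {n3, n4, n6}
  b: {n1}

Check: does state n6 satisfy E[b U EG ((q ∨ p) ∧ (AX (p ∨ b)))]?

No

Sat(q ∨ p) = {n0, n1, n3, n4, n6}
Sat(p ∨ b) = {n1, n3, n4, n6}
Sat(AX (p ∨ b)) = {s : every successor in {n1, n3, n4, n6}} = {n0, n1, n2, n7}
Sat((q ∨ p) ∧ (AX (p ∨ b))) = {n0, n1}
EG ((q ∨ p) ∧ (AX (p ∨ b))): greatest fixpoint, start Z0 = {n0, n1}, keep only states in Sat with some successor in Z. Z1 = {n1}; fixed.
Sat(EG ((q ∨ p) ∧ (AX (p ∨ b)))) = {n1}
E[b U EG ((q ∨ p) ∧ (AX (p ∨ b)))]: least fixpoint, start Z0 = Sat(EG ((q ∨ p) ∧ (AX (p ∨ b)))) = {n1}, add states in Sat(b) with some successor in Z. Already a fixed point.
Sat(E[b U EG ((q ∨ p) ∧ (AX (p ∨ b)))]) = {n1}
n6 ∉ Sat(E[b U EG ((q ∨ p) ∧ (AX (p ∨ b)))]) = {n1}, so the formula does not hold at n6.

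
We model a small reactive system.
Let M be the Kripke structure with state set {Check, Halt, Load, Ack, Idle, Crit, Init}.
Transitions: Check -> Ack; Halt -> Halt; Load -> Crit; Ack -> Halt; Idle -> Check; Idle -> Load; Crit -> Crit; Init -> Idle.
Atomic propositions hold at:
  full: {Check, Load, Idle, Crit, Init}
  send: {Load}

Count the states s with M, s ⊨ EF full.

5

EF full: least fixpoint, start Z0 = {Check, Load, Idle, Crit, Init}, add states with some successor in Z. Already a fixed point.
Sat(EF full) = {Check, Load, Idle, Crit, Init}
|Sat(EF full)| = |{Check, Load, Idle, Crit, Init}| = 5.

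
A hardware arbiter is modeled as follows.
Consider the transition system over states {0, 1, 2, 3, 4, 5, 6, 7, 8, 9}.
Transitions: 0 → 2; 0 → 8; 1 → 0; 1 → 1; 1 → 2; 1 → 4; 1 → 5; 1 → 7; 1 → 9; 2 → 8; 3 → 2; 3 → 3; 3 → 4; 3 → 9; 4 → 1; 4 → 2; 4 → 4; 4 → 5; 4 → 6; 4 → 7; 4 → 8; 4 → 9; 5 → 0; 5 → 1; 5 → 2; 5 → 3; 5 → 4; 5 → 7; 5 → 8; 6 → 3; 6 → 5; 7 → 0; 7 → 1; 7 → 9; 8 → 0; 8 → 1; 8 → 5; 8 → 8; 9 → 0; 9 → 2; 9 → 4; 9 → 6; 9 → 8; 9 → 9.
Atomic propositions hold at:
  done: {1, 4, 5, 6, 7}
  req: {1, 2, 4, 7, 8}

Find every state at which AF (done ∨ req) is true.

{0, 1, 2, 4, 5, 6, 7, 8}

Sat(done ∨ req) = {1, 2, 4, 5, 6, 7, 8}
AF (done ∨ req): least fixpoint, start Z0 = {1, 2, 4, 5, 6, 7, 8}, add states with every successor in Z. Z1 = {0, 1, 2, 4, 5, 6, 7, 8}; fixed.
Sat(AF (done ∨ req)) = {0, 1, 2, 4, 5, 6, 7, 8}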